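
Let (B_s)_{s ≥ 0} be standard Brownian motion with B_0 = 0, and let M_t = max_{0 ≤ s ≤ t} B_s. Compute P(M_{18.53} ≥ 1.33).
P(M_{18.53} ≥ 1.33) = 2·P(B_{18.53} ≥ 1.33) = 2(1 − Φ(1.33/√18.53)) ≈ 0.7573

By the reflection principle for Brownian motion, P(M_t ≥ a) = 2 · P(B_t ≥ a) for a ≥ 0. Since B_t ~ N(0, t), P(B_t ≥ 1.33) = 1 − Φ(1.33/√t) = 1 − Φ(1.33/√18.53) = 1 − Φ(0.3090). So
  P(M_{18.53} ≥ 1.33) = 2(1 − Φ(0.3090)) ≈ 0.7573.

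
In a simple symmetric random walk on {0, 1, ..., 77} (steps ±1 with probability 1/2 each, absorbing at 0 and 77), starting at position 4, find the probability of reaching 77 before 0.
P(hit 77 before 0) = 4/77

Let u_k = P(hit 77 before 0 | start at k). Then u_0 = 0, u_77 = 1, and u_k = u_{k-1}/2 + u_{k+1}/2 for 1 ≤ k ≤ 76. This harmonic recurrence is solved by u_k = k/77, giving u_4 = 4/77.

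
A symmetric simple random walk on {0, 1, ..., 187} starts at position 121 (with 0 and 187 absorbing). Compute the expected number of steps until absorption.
E[τ | X_0 = 121] = 7986

Let v_k = E[τ | X_0 = k]. Boundary: v_0 = v_187 = 0. Recurrence: v_k = 1 + (v_{k-1} + v_{k+1})/2 for 1 ≤ k ≤ 186. The particular solution to v_k − (v_{k-1} + v_{k+1})/2 = 1 is v_k = −k^2. Adding homogeneous solution A + B k and matching boundaries gives v_k = k (187 − k). Substituting k = 121: v_121 = 121 · 66 = 7986.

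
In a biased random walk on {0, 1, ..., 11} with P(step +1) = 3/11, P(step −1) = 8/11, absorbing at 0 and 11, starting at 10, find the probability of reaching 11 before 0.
P(hit 11 before 0) = (1 − (8/3)^10) / (1 − (8/3)^11) = 644209665/1717951489

Let u_k denote P(reach 11 before 0 | start at k). Boundary: u_0 = 0, u_11 = 1. Recurrence: u_k = 3/11·u_{k+1} + 8/11·u_{k-1} for 1 ≤ k ≤ 10. Try u_k = A + B·r^k with r = q/p = (8/11)/(3/11) = 8/3. Substitution satisfies the recurrence; boundary conditions give:
  u_k = (1 − r^k) / (1 − r^N) = (1 − (8/3)^10) / (1 − (8/3)^11) = 644209665/1717951489.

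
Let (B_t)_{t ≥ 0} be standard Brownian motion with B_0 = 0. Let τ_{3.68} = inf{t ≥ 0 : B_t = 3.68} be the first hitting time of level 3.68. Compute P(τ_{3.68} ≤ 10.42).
P(τ_{3.68} ≤ 10.42) = 2(1 − Φ(3.68/√10.42)) = 2(1 − Φ(1.1400)) ≈ 0.2543

By the reflection principle for standard BM, P(τ_b ≤ t) = 2 · P(B_t ≥ b). Since B_t ~ N(0, t), P(B_t ≥ 3.68) = 1 − Φ(3.68/√t) = 1 − Φ(3.68/√10.42) = 1 − Φ(1.1400) ≈ 0.12714. Doubling: P(τ_{3.68} ≤ 10.42) ≈ 2 · 0.12714 = 0.25428 ≈ 0.2543.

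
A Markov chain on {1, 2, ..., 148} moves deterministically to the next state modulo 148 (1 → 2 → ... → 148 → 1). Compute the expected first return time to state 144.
E[T_144 | X_0 = 144] = 148

The chain cycles deterministically, so starting at state 144 it returns in exactly 148 steps. Equivalently, the stationary distribution is uniform π_j = 1/148 for every state j, so by Kac's formula E[T_144] = 1/π_144 = 148.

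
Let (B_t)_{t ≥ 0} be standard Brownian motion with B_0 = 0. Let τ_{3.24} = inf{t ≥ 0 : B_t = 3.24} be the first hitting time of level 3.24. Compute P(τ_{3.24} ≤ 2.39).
P(τ_{3.24} ≤ 2.39) = 2(1 − Φ(3.24/√2.39)) = 2(1 − Φ(2.0958)) ≈ 0.0361

By the reflection principle for standard BM, P(τ_b ≤ t) = 2 · P(B_t ≥ b). Since B_t ~ N(0, t), P(B_t ≥ 3.24) = 1 − Φ(3.24/√t) = 1 − Φ(3.24/√2.39) = 1 − Φ(2.0958) ≈ 0.01805. Doubling: P(τ_{3.24} ≤ 2.39) ≈ 2 · 0.01805 = 0.03610 ≈ 0.0361.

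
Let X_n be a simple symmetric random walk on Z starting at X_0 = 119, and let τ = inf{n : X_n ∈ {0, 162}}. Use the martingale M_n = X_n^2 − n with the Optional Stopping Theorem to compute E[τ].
E[τ] = 5117

M_n = X_n^2 − n is a martingale (since E[X_{n+1}^2 | F_n] = X_n^2 + 1). By OST (τ has finite mean in a bounded region), E[M_τ] = E[M_0] = X_0^2 − 0 = 119^2 = 14161. Also E[M_τ] = E[X_τ^2] − E[τ]. The walk exits at 0 or 162, with P(hit 162 first) = 119/162, so E[X_τ^2] = 162^2 · 119/162 + 0 = 19278. Thus E[τ] = E[X_τ^2] − E[M_τ] = 19278 − 14161 = 5117 = 119(162 − 119) = 5117.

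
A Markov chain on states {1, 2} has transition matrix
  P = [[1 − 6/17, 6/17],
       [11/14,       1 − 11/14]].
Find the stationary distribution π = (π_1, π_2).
π_1 = 187/271, π_2 = 84/271

Solve πP = π with π_1 + π_2 = 1. From πP = π: π_1 · (1 − 6/17) + π_2 · 11/14 = π_1 ⇒ π_2 · 11/14 = π_1 · 6/17 ⇒ π_2/π_1 = (6/17)/(11/14) = 84/187. Together with π_1 + π_2 = 1:
  π_1 = (11/14)/(6/17 + 11/14) = (11/14)/(271/238) = 187/271,
  π_2 = (6/17)/(6/17 + 11/14) = (6/17)/(271/238) = 84/271.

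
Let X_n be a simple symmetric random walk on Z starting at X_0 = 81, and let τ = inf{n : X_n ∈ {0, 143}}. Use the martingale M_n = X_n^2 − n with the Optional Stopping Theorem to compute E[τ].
E[τ] = 5022

M_n = X_n^2 − n is a martingale (since E[X_{n+1}^2 | F_n] = X_n^2 + 1). By OST (τ has finite mean in a bounded region), E[M_τ] = E[M_0] = X_0^2 − 0 = 81^2 = 6561. Also E[M_τ] = E[X_τ^2] − E[τ]. The walk exits at 0 or 143, with P(hit 143 first) = 81/143, so E[X_τ^2] = 143^2 · 81/143 + 0 = 11583. Thus E[τ] = E[X_τ^2] − E[M_τ] = 11583 − 6561 = 5022 = 81(143 − 81) = 5022.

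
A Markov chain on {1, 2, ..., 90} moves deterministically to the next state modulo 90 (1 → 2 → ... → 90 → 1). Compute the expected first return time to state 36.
E[T_36 | X_0 = 36] = 90

The chain cycles deterministically, so starting at state 36 it returns in exactly 90 steps. Equivalently, the stationary distribution is uniform π_j = 1/90 for every state j, so by Kac's formula E[T_36] = 1/π_36 = 90.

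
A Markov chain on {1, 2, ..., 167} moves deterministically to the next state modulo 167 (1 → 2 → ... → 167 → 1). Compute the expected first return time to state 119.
E[T_119 | X_0 = 119] = 167

The chain cycles deterministically, so starting at state 119 it returns in exactly 167 steps. Equivalently, the stationary distribution is uniform π_j = 1/167 for every state j, so by Kac's formula E[T_119] = 1/π_119 = 167.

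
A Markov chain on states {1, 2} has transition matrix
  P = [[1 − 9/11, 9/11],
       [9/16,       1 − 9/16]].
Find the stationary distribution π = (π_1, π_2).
π_1 = 11/27, π_2 = 16/27

Solve πP = π with π_1 + π_2 = 1. From πP = π: π_1 · (1 − 9/11) + π_2 · 9/16 = π_1 ⇒ π_2 · 9/16 = π_1 · 9/11 ⇒ π_2/π_1 = (9/11)/(9/16) = 16/11. Together with π_1 + π_2 = 1:
  π_1 = (9/16)/(9/11 + 9/16) = (9/16)/(243/176) = 11/27,
  π_2 = (9/11)/(9/11 + 9/16) = (9/11)/(243/176) = 16/27.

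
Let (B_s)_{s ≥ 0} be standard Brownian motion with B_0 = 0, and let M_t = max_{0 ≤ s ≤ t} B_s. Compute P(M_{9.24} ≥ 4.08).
P(M_{9.24} ≥ 4.08) = 2·P(B_{9.24} ≥ 4.08) = 2(1 − Φ(4.08/√9.24)) ≈ 0.1795

By the reflection principle for Brownian motion, P(M_t ≥ a) = 2 · P(B_t ≥ a) for a ≥ 0. Since B_t ~ N(0, t), P(B_t ≥ 4.08) = 1 − Φ(4.08/√t) = 1 − Φ(4.08/√9.24) = 1 − Φ(1.3422). So
  P(M_{9.24} ≥ 4.08) = 2(1 − Φ(1.3422)) ≈ 0.1795.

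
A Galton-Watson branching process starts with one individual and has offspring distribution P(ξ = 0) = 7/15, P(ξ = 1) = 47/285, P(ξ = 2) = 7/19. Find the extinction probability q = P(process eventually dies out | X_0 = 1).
q = 1

Mean offspring μ = 0·7/15 + 1·47/285 + 2·7/19 = 257/285 ≤ 1. For μ ≤ 1 with offspring not concentrated at 1, the Galton-Watson process goes extinct almost surely, so q = 1.
(Algebraic check: The pgf is f(s) = 7/15 + 47/285·s + 7/19·s². The extinction probability q is the smallest fixed point of f in [0, 1]. Setting s = f(s):
  7/19·s² + (47/285 − 1)·s + 7/15 = 0
  7/19·s² − (7/15 + 7/19)·s + 7/15 = 0
which factors as (s − 1)·(7/19·s − 7/15) = 0, giving roots s = 1 and s = (7/15)/(7/19) = 19/15. Since 19/15 ≥ 1, the smallest root in [0, 1] is s = 1.)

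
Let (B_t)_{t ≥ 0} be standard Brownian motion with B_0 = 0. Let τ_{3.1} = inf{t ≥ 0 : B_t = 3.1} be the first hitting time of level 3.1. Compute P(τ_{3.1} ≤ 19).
P(τ_{3.1} ≤ 19) = 2(1 − Φ(3.1/√19)) = 2(1 − Φ(0.7112)) ≈ 0.4770

By the reflection principle for standard BM, P(τ_b ≤ t) = 2 · P(B_t ≥ b). Since B_t ~ N(0, t), P(B_t ≥ 3.1) = 1 − Φ(3.1/√t) = 1 − Φ(3.1/√19) = 1 − Φ(0.7112) ≈ 0.23848. Doubling: P(τ_{3.1} ≤ 19) ≈ 2 · 0.23848 = 0.47696 ≈ 0.4770.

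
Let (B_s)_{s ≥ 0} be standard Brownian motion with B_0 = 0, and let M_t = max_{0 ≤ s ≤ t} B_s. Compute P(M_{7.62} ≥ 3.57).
P(M_{7.62} ≥ 3.57) = 2·P(B_{7.62} ≥ 3.57) = 2(1 − Φ(3.57/√7.62)) ≈ 0.1959

By the reflection principle for Brownian motion, P(M_t ≥ a) = 2 · P(B_t ≥ a) for a ≥ 0. Since B_t ~ N(0, t), P(B_t ≥ 3.57) = 1 − Φ(3.57/√t) = 1 − Φ(3.57/√7.62) = 1 − Φ(1.2933). So
  P(M_{7.62} ≥ 3.57) = 2(1 − Φ(1.2933)) ≈ 0.1959.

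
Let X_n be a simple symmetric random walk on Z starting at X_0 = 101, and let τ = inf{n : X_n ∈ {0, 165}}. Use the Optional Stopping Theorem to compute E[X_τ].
E[X_τ] = 101

X_n is a martingale and τ is a bounded-mean stopping time (indeed τ is finite a.s. with bounded expectation since the walk is in a bounded region). By the OST, E[X_τ] = E[X_0] = 101. Equivalently: E[X_τ] = 165 · P(hit 165 first) + 0 · P(hit 0 first) = 165 · (101/165) = 101.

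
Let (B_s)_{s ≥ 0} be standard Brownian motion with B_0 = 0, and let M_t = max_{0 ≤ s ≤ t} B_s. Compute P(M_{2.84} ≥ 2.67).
P(M_{2.84} ≥ 2.67) = 2·P(B_{2.84} ≥ 2.67) = 2(1 − Φ(2.67/√2.84)) ≈ 0.1131

By the reflection principle for Brownian motion, P(M_t ≥ a) = 2 · P(B_t ≥ a) for a ≥ 0. Since B_t ~ N(0, t), P(B_t ≥ 2.67) = 1 − Φ(2.67/√t) = 1 − Φ(2.67/√2.84) = 1 − Φ(1.5844). So
  P(M_{2.84} ≥ 2.67) = 2(1 − Φ(1.5844)) ≈ 0.1131.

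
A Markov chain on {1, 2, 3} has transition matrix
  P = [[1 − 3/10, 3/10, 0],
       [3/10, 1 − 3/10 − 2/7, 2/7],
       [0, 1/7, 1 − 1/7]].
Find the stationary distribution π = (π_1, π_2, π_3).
π = (1/4, 1/4, 1/2)

This is a birth-death chain on three states, which satisfies detailed balance: π_1 · P_{12} = π_2 · P_{21} and π_2 · P_{23} = π_3 · P_{32}.
From π_1 · 3/10 = π_2 · 3/10: π_2/π_1 = (3/10)/(3/10) = 1.
From π_2 · 2/7 = π_3 · 1/7: π_3/π_2 = (2/7)/(1/7) = 2.
Take π_1 proportional to 1; then unnormalized π = (1, 1, 2). Normalize by dividing by the sum 4:
  π = (1/4, 1/4, 1/2).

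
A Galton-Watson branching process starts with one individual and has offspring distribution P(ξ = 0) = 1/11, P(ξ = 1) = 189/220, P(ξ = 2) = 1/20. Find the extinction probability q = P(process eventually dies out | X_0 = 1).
q = 1

Mean offspring μ = 0·1/11 + 1·189/220 + 2·1/20 = 211/220 ≤ 1. For μ ≤ 1 with offspring not concentrated at 1, the Galton-Watson process goes extinct almost surely, so q = 1.
(Algebraic check: The pgf is f(s) = 1/11 + 189/220·s + 1/20·s². The extinction probability q is the smallest fixed point of f in [0, 1]. Setting s = f(s):
  1/20·s² + (189/220 − 1)·s + 1/11 = 0
  1/20·s² − (1/11 + 1/20)·s + 1/11 = 0
which factors as (s − 1)·(1/20·s − 1/11) = 0, giving roots s = 1 and s = (1/11)/(1/20) = 20/11. Since 20/11 ≥ 1, the smallest root in [0, 1] is s = 1.)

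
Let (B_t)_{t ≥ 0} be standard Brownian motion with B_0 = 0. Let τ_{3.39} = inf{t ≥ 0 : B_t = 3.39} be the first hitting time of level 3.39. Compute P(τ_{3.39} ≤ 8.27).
P(τ_{3.39} ≤ 8.27) = 2(1 − Φ(3.39/√8.27)) = 2(1 − Φ(1.1788)) ≈ 0.2385

By the reflection principle for standard BM, P(τ_b ≤ t) = 2 · P(B_t ≥ b). Since B_t ~ N(0, t), P(B_t ≥ 3.39) = 1 − Φ(3.39/√t) = 1 − Φ(3.39/√8.27) = 1 − Φ(1.1788) ≈ 0.11924. Doubling: P(τ_{3.39} ≤ 8.27) ≈ 2 · 0.11924 = 0.23848 ≈ 0.2385.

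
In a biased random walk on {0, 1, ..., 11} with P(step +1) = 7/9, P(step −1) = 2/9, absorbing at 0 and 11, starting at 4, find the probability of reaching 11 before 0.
P(hit 11 before 0) = (1 − (2/7)^4) / (1 − (2/7)^11) = 392830011/395464939

Let u_k denote P(reach 11 before 0 | start at k). Boundary: u_0 = 0, u_11 = 1. Recurrence: u_k = 7/9·u_{k+1} + 2/9·u_{k-1} for 1 ≤ k ≤ 10. Try u_k = A + B·r^k with r = q/p = (2/9)/(7/9) = 2/7. Substitution satisfies the recurrence; boundary conditions give:
  u_k = (1 − r^k) / (1 − r^N) = (1 − (2/7)^4) / (1 − (2/7)^11) = 392830011/395464939.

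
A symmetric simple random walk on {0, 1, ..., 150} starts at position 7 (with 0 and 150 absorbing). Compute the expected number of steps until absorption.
E[τ | X_0 = 7] = 1001

Let v_k = E[τ | X_0 = k]. Boundary: v_0 = v_150 = 0. Recurrence: v_k = 1 + (v_{k-1} + v_{k+1})/2 for 1 ≤ k ≤ 149. The particular solution to v_k − (v_{k-1} + v_{k+1})/2 = 1 is v_k = −k^2. Adding homogeneous solution A + B k and matching boundaries gives v_k = k (150 − k). Substituting k = 7: v_7 = 7 · 143 = 1001.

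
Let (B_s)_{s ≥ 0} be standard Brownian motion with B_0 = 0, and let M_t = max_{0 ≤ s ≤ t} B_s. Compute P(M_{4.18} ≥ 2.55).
P(M_{4.18} ≥ 2.55) = 2·P(B_{4.18} ≥ 2.55) = 2(1 − Φ(2.55/√4.18)) ≈ 0.2123

By the reflection principle for Brownian motion, P(M_t ≥ a) = 2 · P(B_t ≥ a) for a ≥ 0. Since B_t ~ N(0, t), P(B_t ≥ 2.55) = 1 − Φ(2.55/√t) = 1 − Φ(2.55/√4.18) = 1 − Φ(1.2472). So
  P(M_{4.18} ≥ 2.55) = 2(1 − Φ(1.2472)) ≈ 0.2123.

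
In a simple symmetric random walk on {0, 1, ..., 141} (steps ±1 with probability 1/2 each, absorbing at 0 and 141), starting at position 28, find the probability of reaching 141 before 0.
P(hit 141 before 0) = 28/141

Let u_k = P(hit 141 before 0 | start at k). Then u_0 = 0, u_141 = 1, and u_k = u_{k-1}/2 + u_{k+1}/2 for 1 ≤ k ≤ 140. This harmonic recurrence is solved by u_k = k/141, giving u_28 = 28/141.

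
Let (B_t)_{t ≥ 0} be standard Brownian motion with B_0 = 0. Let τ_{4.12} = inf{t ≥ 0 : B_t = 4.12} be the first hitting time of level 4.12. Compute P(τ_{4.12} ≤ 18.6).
P(τ_{4.12} ≤ 18.6) = 2(1 − Φ(4.12/√18.6)) = 2(1 − Φ(0.9553)) ≈ 0.3394

By the reflection principle for standard BM, P(τ_b ≤ t) = 2 · P(B_t ≥ b). Since B_t ~ N(0, t), P(B_t ≥ 4.12) = 1 − Φ(4.12/√t) = 1 − Φ(4.12/√18.6) = 1 − Φ(0.9553) ≈ 0.16971. Doubling: P(τ_{4.12} ≤ 18.6) ≈ 2 · 0.16971 = 0.33942 ≈ 0.3394.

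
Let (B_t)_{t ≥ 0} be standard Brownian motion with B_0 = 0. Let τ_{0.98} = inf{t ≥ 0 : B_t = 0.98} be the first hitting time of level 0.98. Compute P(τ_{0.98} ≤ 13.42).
P(τ_{0.98} ≤ 13.42) = 2(1 − Φ(0.98/√13.42)) = 2(1 − Φ(0.2675)) ≈ 0.7891

By the reflection principle for standard BM, P(τ_b ≤ t) = 2 · P(B_t ≥ b). Since B_t ~ N(0, t), P(B_t ≥ 0.98) = 1 − Φ(0.98/√t) = 1 − Φ(0.98/√13.42) = 1 − Φ(0.2675) ≈ 0.39454. Doubling: P(τ_{0.98} ≤ 13.42) ≈ 2 · 0.39454 = 0.78908 ≈ 0.7891.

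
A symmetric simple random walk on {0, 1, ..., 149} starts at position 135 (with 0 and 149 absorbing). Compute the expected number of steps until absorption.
E[τ | X_0 = 135] = 1890

Let v_k = E[τ | X_0 = k]. Boundary: v_0 = v_149 = 0. Recurrence: v_k = 1 + (v_{k-1} + v_{k+1})/2 for 1 ≤ k ≤ 148. The particular solution to v_k − (v_{k-1} + v_{k+1})/2 = 1 is v_k = −k^2. Adding homogeneous solution A + B k and matching boundaries gives v_k = k (149 − k). Substituting k = 135: v_135 = 135 · 14 = 1890.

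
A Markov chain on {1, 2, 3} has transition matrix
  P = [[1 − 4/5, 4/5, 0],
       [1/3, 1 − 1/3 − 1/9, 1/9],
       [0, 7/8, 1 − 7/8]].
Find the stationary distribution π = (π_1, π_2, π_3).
π = (105/389, 252/389, 32/389)

This is a birth-death chain on three states, which satisfies detailed balance: π_1 · P_{12} = π_2 · P_{21} and π_2 · P_{23} = π_3 · P_{32}.
From π_1 · 4/5 = π_2 · 1/3: π_2/π_1 = (4/5)/(1/3) = 12/5.
From π_2 · 1/9 = π_3 · 7/8: π_3/π_2 = (1/9)/(7/8) = 8/63.
Take π_1 proportional to 1; then unnormalized π = (1, 12/5, 32/105). Normalize by dividing by the sum 389/105:
  π = (105/389, 252/389, 32/389).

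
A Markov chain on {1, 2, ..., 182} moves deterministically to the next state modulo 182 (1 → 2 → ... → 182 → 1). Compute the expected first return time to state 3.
E[T_3 | X_0 = 3] = 182

The chain cycles deterministically, so starting at state 3 it returns in exactly 182 steps. Equivalently, the stationary distribution is uniform π_j = 1/182 for every state j, so by Kac's formula E[T_3] = 1/π_3 = 182.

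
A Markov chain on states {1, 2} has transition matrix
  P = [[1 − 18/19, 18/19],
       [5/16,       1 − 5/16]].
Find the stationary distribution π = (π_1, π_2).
π_1 = 95/383, π_2 = 288/383

Solve πP = π with π_1 + π_2 = 1. From πP = π: π_1 · (1 − 18/19) + π_2 · 5/16 = π_1 ⇒ π_2 · 5/16 = π_1 · 18/19 ⇒ π_2/π_1 = (18/19)/(5/16) = 288/95. Together with π_1 + π_2 = 1:
  π_1 = (5/16)/(18/19 + 5/16) = (5/16)/(383/304) = 95/383,
  π_2 = (18/19)/(18/19 + 5/16) = (18/19)/(383/304) = 288/383.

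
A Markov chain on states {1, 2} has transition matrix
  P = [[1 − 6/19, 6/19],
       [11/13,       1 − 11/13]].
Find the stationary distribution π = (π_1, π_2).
π_1 = 209/287, π_2 = 78/287

Solve πP = π with π_1 + π_2 = 1. From πP = π: π_1 · (1 − 6/19) + π_2 · 11/13 = π_1 ⇒ π_2 · 11/13 = π_1 · 6/19 ⇒ π_2/π_1 = (6/19)/(11/13) = 78/209. Together with π_1 + π_2 = 1:
  π_1 = (11/13)/(6/19 + 11/13) = (11/13)/(287/247) = 209/287,
  π_2 = (6/19)/(6/19 + 11/13) = (6/19)/(287/247) = 78/287.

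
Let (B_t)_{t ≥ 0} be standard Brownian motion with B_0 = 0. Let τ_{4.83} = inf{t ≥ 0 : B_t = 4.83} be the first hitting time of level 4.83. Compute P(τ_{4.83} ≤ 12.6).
P(τ_{4.83} ≤ 12.6) = 2(1 − Φ(4.83/√12.6)) = 2(1 − Φ(1.3607)) ≈ 0.1736

By the reflection principle for standard BM, P(τ_b ≤ t) = 2 · P(B_t ≥ b). Since B_t ~ N(0, t), P(B_t ≥ 4.83) = 1 − Φ(4.83/√t) = 1 − Φ(4.83/√12.6) = 1 − Φ(1.3607) ≈ 0.08680. Doubling: P(τ_{4.83} ≤ 12.6) ≈ 2 · 0.08680 = 0.17360 ≈ 0.1736.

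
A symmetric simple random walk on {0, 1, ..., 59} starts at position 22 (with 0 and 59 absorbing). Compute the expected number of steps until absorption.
E[τ | X_0 = 22] = 814

Let v_k = E[τ | X_0 = k]. Boundary: v_0 = v_59 = 0. Recurrence: v_k = 1 + (v_{k-1} + v_{k+1})/2 for 1 ≤ k ≤ 58. The particular solution to v_k − (v_{k-1} + v_{k+1})/2 = 1 is v_k = −k^2. Adding homogeneous solution A + B k and matching boundaries gives v_k = k (59 − k). Substituting k = 22: v_22 = 22 · 37 = 814.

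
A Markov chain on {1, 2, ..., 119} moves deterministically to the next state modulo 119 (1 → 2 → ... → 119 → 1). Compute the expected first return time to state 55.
E[T_55 | X_0 = 55] = 119

The chain cycles deterministically, so starting at state 55 it returns in exactly 119 steps. Equivalently, the stationary distribution is uniform π_j = 1/119 for every state j, so by Kac's formula E[T_55] = 1/π_55 = 119.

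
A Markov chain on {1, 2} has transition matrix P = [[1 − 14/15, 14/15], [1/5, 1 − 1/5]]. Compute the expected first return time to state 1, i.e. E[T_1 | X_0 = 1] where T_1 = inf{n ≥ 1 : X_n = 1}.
E[T_1 | X_0 = 1] = 1/π_1 = 17/3

For an irreducible recurrent Markov chain with stationary distribution π, E[T_i | X_0 = i] = 1/π_i (Kac's formula). Here π_1 = (1/5)/(14/15 + 1/5) = (1/5)/(17/15) = 3/17, so E[T_1 | X_0 = 1] = 1/π_1 = (14/15 + 1/5)/(1/5) = (17/15)/(1/5) = 17/3.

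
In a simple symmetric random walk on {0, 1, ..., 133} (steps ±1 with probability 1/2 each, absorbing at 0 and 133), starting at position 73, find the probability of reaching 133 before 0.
P(hit 133 before 0) = 73/133

Let u_k = P(hit 133 before 0 | start at k). Then u_0 = 0, u_133 = 1, and u_k = u_{k-1}/2 + u_{k+1}/2 for 1 ≤ k ≤ 132. This harmonic recurrence is solved by u_k = k/133, giving u_73 = 73/133.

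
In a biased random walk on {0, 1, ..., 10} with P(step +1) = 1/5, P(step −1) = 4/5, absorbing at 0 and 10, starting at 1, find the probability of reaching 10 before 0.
P(hit 10 before 0) = (1 − (4)^1) / (1 − (4)^10) = 1/349525

Let u_k denote P(reach 10 before 0 | start at k). Boundary: u_0 = 0, u_10 = 1. Recurrence: u_k = 1/5·u_{k+1} + 4/5·u_{k-1} for 1 ≤ k ≤ 9. Try u_k = A + B·r^k with r = q/p = (4/5)/(1/5) = 4. Substitution satisfies the recurrence; boundary conditions give:
  u_k = (1 − r^k) / (1 − r^N) = (1 − (4)^1) / (1 − (4)^10) = 1/349525.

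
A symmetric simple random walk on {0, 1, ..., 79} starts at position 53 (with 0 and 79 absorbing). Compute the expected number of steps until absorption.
E[τ | X_0 = 53] = 1378

Let v_k = E[τ | X_0 = k]. Boundary: v_0 = v_79 = 0. Recurrence: v_k = 1 + (v_{k-1} + v_{k+1})/2 for 1 ≤ k ≤ 78. The particular solution to v_k − (v_{k-1} + v_{k+1})/2 = 1 is v_k = −k^2. Adding homogeneous solution A + B k and matching boundaries gives v_k = k (79 − k). Substituting k = 53: v_53 = 53 · 26 = 1378.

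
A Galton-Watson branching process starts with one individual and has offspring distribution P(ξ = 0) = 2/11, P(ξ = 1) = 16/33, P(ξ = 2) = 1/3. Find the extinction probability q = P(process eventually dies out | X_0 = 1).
q = 6/11

The pgf is f(s) = 2/11 + 16/33·s + 1/3·s². The extinction probability q is the smallest fixed point of f in [0, 1]. Setting s = f(s):
  1/3·s² + (16/33 − 1)·s + 2/11 = 0
  1/3·s² − (2/11 + 1/3)·s + 2/11 = 0
which factors as (s − 1)·(1/3·s − 2/11) = 0, giving roots s = 1 and s = (2/11)/(1/3) = 6/11.
Mean offspring μ = 16/33 + 2·1/3 = 38/33 > 1 (supercritical), so q < 1. The extinction probability is the smaller root: q = (2/11)/(1/3) = 6/11.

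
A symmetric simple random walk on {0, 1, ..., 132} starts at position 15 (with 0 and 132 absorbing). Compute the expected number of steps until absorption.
E[τ | X_0 = 15] = 1755

Let v_k = E[τ | X_0 = k]. Boundary: v_0 = v_132 = 0. Recurrence: v_k = 1 + (v_{k-1} + v_{k+1})/2 for 1 ≤ k ≤ 131. The particular solution to v_k − (v_{k-1} + v_{k+1})/2 = 1 is v_k = −k^2. Adding homogeneous solution A + B k and matching boundaries gives v_k = k (132 − k). Substituting k = 15: v_15 = 15 · 117 = 1755.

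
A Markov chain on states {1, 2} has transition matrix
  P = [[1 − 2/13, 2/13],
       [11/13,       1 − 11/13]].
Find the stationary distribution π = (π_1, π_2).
π_1 = 11/13, π_2 = 2/13

Solve πP = π with π_1 + π_2 = 1. From πP = π: π_1 · (1 − 2/13) + π_2 · 11/13 = π_1 ⇒ π_2 · 11/13 = π_1 · 2/13 ⇒ π_2/π_1 = (2/13)/(11/13) = 2/11. Together with π_1 + π_2 = 1:
  π_1 = (11/13)/(2/13 + 11/13) = (11/13)/(1) = 11/13,
  π_2 = (2/13)/(2/13 + 11/13) = (2/13)/(1) = 2/13.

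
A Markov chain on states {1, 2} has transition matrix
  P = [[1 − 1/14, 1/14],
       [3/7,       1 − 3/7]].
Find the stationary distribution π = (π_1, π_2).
π_1 = 6/7, π_2 = 1/7

Solve πP = π with π_1 + π_2 = 1. From πP = π: π_1 · (1 − 1/14) + π_2 · 3/7 = π_1 ⇒ π_2 · 3/7 = π_1 · 1/14 ⇒ π_2/π_1 = (1/14)/(3/7) = 1/6. Together with π_1 + π_2 = 1:
  π_1 = (3/7)/(1/14 + 3/7) = (3/7)/(1/2) = 6/7,
  π_2 = (1/14)/(1/14 + 3/7) = (1/14)/(1/2) = 1/7.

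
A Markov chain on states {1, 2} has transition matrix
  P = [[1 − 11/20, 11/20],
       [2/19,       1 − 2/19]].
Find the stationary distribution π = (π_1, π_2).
π_1 = 40/249, π_2 = 209/249

Solve πP = π with π_1 + π_2 = 1. From πP = π: π_1 · (1 − 11/20) + π_2 · 2/19 = π_1 ⇒ π_2 · 2/19 = π_1 · 11/20 ⇒ π_2/π_1 = (11/20)/(2/19) = 209/40. Together with π_1 + π_2 = 1:
  π_1 = (2/19)/(11/20 + 2/19) = (2/19)/(249/380) = 40/249,
  π_2 = (11/20)/(11/20 + 2/19) = (11/20)/(249/380) = 209/249.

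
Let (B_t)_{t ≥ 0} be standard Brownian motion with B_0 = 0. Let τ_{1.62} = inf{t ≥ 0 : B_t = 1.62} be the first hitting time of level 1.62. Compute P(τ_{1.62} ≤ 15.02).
P(τ_{1.62} ≤ 15.02) = 2(1 − Φ(1.62/√15.02)) = 2(1 − Φ(0.4180)) ≈ 0.6759

By the reflection principle for standard BM, P(τ_b ≤ t) = 2 · P(B_t ≥ b). Since B_t ~ N(0, t), P(B_t ≥ 1.62) = 1 − Φ(1.62/√t) = 1 − Φ(1.62/√15.02) = 1 − Φ(0.4180) ≈ 0.33797. Doubling: P(τ_{1.62} ≤ 15.02) ≈ 2 · 0.33797 = 0.67594 ≈ 0.6759.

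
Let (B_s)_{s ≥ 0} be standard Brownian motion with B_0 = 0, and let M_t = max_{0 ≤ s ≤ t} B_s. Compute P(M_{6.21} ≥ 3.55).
P(M_{6.21} ≥ 3.55) = 2·P(B_{6.21} ≥ 3.55) = 2(1 − Φ(3.55/√6.21)) ≈ 0.1543

By the reflection principle for Brownian motion, P(M_t ≥ a) = 2 · P(B_t ≥ a) for a ≥ 0. Since B_t ~ N(0, t), P(B_t ≥ 3.55) = 1 − Φ(3.55/√t) = 1 − Φ(3.55/√6.21) = 1 − Φ(1.4246). So
  P(M_{6.21} ≥ 3.55) = 2(1 − Φ(1.4246)) ≈ 0.1543.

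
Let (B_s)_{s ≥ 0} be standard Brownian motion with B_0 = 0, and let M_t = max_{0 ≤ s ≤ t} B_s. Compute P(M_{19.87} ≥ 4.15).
P(M_{19.87} ≥ 4.15) = 2·P(B_{19.87} ≥ 4.15) = 2(1 − Φ(4.15/√19.87)) ≈ 0.3519

By the reflection principle for Brownian motion, P(M_t ≥ a) = 2 · P(B_t ≥ a) for a ≥ 0. Since B_t ~ N(0, t), P(B_t ≥ 4.15) = 1 − Φ(4.15/√t) = 1 − Φ(4.15/√19.87) = 1 − Φ(0.9310). So
  P(M_{19.87} ≥ 4.15) = 2(1 − Φ(0.9310)) ≈ 0.3519.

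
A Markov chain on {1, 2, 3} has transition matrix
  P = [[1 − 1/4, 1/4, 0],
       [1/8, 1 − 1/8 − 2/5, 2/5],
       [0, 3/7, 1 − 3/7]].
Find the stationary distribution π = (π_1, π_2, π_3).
π = (15/73, 30/73, 28/73)

This is a birth-death chain on three states, which satisfies detailed balance: π_1 · P_{12} = π_2 · P_{21} and π_2 · P_{23} = π_3 · P_{32}.
From π_1 · 1/4 = π_2 · 1/8: π_2/π_1 = (1/4)/(1/8) = 2.
From π_2 · 2/5 = π_3 · 3/7: π_3/π_2 = (2/5)/(3/7) = 14/15.
Take π_1 proportional to 1; then unnormalized π = (1, 2, 28/15). Normalize by dividing by the sum 73/15:
  π = (15/73, 30/73, 28/73).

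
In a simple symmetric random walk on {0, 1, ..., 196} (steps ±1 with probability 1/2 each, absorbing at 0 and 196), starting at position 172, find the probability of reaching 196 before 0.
P(hit 196 before 0) = 172/196 = 43/49

Let u_k = P(hit 196 before 0 | start at k). Then u_0 = 0, u_196 = 1, and u_k = u_{k-1}/2 + u_{k+1}/2 for 1 ≤ k ≤ 195. This harmonic recurrence is solved by u_k = k/196, giving u_172 = 172/196 = 43/49.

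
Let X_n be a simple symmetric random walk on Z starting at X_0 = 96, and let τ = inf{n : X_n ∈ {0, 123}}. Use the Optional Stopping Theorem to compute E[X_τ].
E[X_τ] = 96

X_n is a martingale and τ is a bounded-mean stopping time (indeed τ is finite a.s. with bounded expectation since the walk is in a bounded region). By the OST, E[X_τ] = E[X_0] = 96. Equivalently: E[X_τ] = 123 · P(hit 123 first) + 0 · P(hit 0 first) = 123 · (96/123) = 96.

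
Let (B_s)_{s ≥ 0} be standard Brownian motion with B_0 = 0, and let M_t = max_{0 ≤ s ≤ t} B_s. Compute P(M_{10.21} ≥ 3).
P(M_{10.21} ≥ 3) = 2·P(B_{10.21} ≥ 3) = 2(1 − Φ(3/√10.21)) ≈ 0.3478

By the reflection principle for Brownian motion, P(M_t ≥ a) = 2 · P(B_t ≥ a) for a ≥ 0. Since B_t ~ N(0, t), P(B_t ≥ 3) = 1 − Φ(3/√t) = 1 − Φ(3/√10.21) = 1 − Φ(0.9389). So
  P(M_{10.21} ≥ 3) = 2(1 − Φ(0.9389)) ≈ 0.3478.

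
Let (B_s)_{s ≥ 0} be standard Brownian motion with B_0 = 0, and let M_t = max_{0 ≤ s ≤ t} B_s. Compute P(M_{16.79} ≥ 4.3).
P(M_{16.79} ≥ 4.3) = 2·P(B_{16.79} ≥ 4.3) = 2(1 − Φ(4.3/√16.79)) ≈ 0.2940

By the reflection principle for Brownian motion, P(M_t ≥ a) = 2 · P(B_t ≥ a) for a ≥ 0. Since B_t ~ N(0, t), P(B_t ≥ 4.3) = 1 − Φ(4.3/√t) = 1 − Φ(4.3/√16.79) = 1 − Φ(1.0494). So
  P(M_{16.79} ≥ 4.3) = 2(1 − Φ(1.0494)) ≈ 0.2940.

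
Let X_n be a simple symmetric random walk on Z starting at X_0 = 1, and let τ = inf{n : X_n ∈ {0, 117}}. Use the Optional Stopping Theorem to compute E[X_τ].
E[X_τ] = 1

X_n is a martingale and τ is a bounded-mean stopping time (indeed τ is finite a.s. with bounded expectation since the walk is in a bounded region). By the OST, E[X_τ] = E[X_0] = 1. Equivalently: E[X_τ] = 117 · P(hit 117 first) + 0 · P(hit 0 first) = 117 · (1/117) = 1.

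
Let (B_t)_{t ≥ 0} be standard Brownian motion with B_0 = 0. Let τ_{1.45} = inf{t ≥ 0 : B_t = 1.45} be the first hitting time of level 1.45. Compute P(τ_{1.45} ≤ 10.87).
P(τ_{1.45} ≤ 10.87) = 2(1 − Φ(1.45/√10.87)) = 2(1 − Φ(0.4398)) ≈ 0.6601

By the reflection principle for standard BM, P(τ_b ≤ t) = 2 · P(B_t ≥ b). Since B_t ~ N(0, t), P(B_t ≥ 1.45) = 1 − Φ(1.45/√t) = 1 − Φ(1.45/√10.87) = 1 − Φ(0.4398) ≈ 0.33004. Doubling: P(τ_{1.45} ≤ 10.87) ≈ 2 · 0.33004 = 0.66008 ≈ 0.6601.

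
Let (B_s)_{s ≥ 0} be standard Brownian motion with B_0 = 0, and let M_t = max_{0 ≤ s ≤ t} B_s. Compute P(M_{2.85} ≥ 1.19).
P(M_{2.85} ≥ 1.19) = 2·P(B_{2.85} ≥ 1.19) = 2(1 − Φ(1.19/√2.85)) ≈ 0.4809

By the reflection principle for Brownian motion, P(M_t ≥ a) = 2 · P(B_t ≥ a) for a ≥ 0. Since B_t ~ N(0, t), P(B_t ≥ 1.19) = 1 − Φ(1.19/√t) = 1 − Φ(1.19/√2.85) = 1 − Φ(0.7049). So
  P(M_{2.85} ≥ 1.19) = 2(1 − Φ(0.7049)) ≈ 0.4809.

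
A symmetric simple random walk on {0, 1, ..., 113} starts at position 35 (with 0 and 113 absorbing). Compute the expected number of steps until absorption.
E[τ | X_0 = 35] = 2730

Let v_k = E[τ | X_0 = k]. Boundary: v_0 = v_113 = 0. Recurrence: v_k = 1 + (v_{k-1} + v_{k+1})/2 for 1 ≤ k ≤ 112. The particular solution to v_k − (v_{k-1} + v_{k+1})/2 = 1 is v_k = −k^2. Adding homogeneous solution A + B k and matching boundaries gives v_k = k (113 − k). Substituting k = 35: v_35 = 35 · 78 = 2730.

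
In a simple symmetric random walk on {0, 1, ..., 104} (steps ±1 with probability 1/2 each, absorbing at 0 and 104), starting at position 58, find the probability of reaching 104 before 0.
P(hit 104 before 0) = 58/104 = 29/52

Let u_k = P(hit 104 before 0 | start at k). Then u_0 = 0, u_104 = 1, and u_k = u_{k-1}/2 + u_{k+1}/2 for 1 ≤ k ≤ 103. This harmonic recurrence is solved by u_k = k/104, giving u_58 = 58/104 = 29/52.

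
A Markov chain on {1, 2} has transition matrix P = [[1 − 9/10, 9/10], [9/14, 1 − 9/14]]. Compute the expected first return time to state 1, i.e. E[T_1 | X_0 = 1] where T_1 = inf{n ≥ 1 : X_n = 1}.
E[T_1 | X_0 = 1] = 1/π_1 = 12/5

For an irreducible recurrent Markov chain with stationary distribution π, E[T_i | X_0 = i] = 1/π_i (Kac's formula). Here π_1 = (9/14)/(9/10 + 9/14) = (9/14)/(54/35) = 5/12, so E[T_1 | X_0 = 1] = 1/π_1 = (9/10 + 9/14)/(9/14) = (54/35)/(9/14) = 12/5.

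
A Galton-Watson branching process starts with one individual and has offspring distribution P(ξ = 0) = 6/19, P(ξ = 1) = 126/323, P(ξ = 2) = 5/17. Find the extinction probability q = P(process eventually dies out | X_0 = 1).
q = 1

Mean offspring μ = 0·6/19 + 1·126/323 + 2·5/17 = 316/323 ≤ 1. For μ ≤ 1 with offspring not concentrated at 1, the Galton-Watson process goes extinct almost surely, so q = 1.
(Algebraic check: The pgf is f(s) = 6/19 + 126/323·s + 5/17·s². The extinction probability q is the smallest fixed point of f in [0, 1]. Setting s = f(s):
  5/17·s² + (126/323 − 1)·s + 6/19 = 0
  5/17·s² − (6/19 + 5/17)·s + 6/19 = 0
which factors as (s − 1)·(5/17·s − 6/19) = 0, giving roots s = 1 and s = (6/19)/(5/17) = 102/95. Since 102/95 ≥ 1, the smallest root in [0, 1] is s = 1.)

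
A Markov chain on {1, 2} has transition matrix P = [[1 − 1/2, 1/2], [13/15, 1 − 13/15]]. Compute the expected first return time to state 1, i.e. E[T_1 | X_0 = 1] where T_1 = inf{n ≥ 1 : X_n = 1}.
E[T_1 | X_0 = 1] = 1/π_1 = 41/26

For an irreducible recurrent Markov chain with stationary distribution π, E[T_i | X_0 = i] = 1/π_i (Kac's formula). Here π_1 = (13/15)/(1/2 + 13/15) = (13/15)/(41/30) = 26/41, so E[T_1 | X_0 = 1] = 1/π_1 = (1/2 + 13/15)/(13/15) = (41/30)/(13/15) = 41/26.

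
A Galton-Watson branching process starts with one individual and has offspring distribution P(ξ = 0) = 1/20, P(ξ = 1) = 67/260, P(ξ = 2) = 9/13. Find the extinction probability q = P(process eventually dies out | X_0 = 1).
q = 13/180

The pgf is f(s) = 1/20 + 67/260·s + 9/13·s². The extinction probability q is the smallest fixed point of f in [0, 1]. Setting s = f(s):
  9/13·s² + (67/260 − 1)·s + 1/20 = 0
  9/13·s² − (1/20 + 9/13)·s + 1/20 = 0
which factors as (s − 1)·(9/13·s − 1/20) = 0, giving roots s = 1 and s = (1/20)/(9/13) = 13/180.
Mean offspring μ = 67/260 + 2·9/13 = 427/260 > 1 (supercritical), so q < 1. The extinction probability is the smaller root: q = (1/20)/(9/13) = 13/180.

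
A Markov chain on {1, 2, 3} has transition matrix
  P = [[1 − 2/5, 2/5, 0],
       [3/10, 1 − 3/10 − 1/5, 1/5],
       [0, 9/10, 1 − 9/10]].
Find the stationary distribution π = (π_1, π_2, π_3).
π = (27/71, 36/71, 8/71)

This is a birth-death chain on three states, which satisfies detailed balance: π_1 · P_{12} = π_2 · P_{21} and π_2 · P_{23} = π_3 · P_{32}.
From π_1 · 2/5 = π_2 · 3/10: π_2/π_1 = (2/5)/(3/10) = 4/3.
From π_2 · 1/5 = π_3 · 9/10: π_3/π_2 = (1/5)/(9/10) = 2/9.
Take π_1 proportional to 1; then unnormalized π = (1, 4/3, 8/27). Normalize by dividing by the sum 71/27:
  π = (27/71, 36/71, 8/71).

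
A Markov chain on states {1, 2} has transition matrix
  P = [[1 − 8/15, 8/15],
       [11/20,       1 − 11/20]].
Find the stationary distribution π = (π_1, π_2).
π_1 = 33/65, π_2 = 32/65

Solve πP = π with π_1 + π_2 = 1. From πP = π: π_1 · (1 − 8/15) + π_2 · 11/20 = π_1 ⇒ π_2 · 11/20 = π_1 · 8/15 ⇒ π_2/π_1 = (8/15)/(11/20) = 32/33. Together with π_1 + π_2 = 1:
  π_1 = (11/20)/(8/15 + 11/20) = (11/20)/(13/12) = 33/65,
  π_2 = (8/15)/(8/15 + 11/20) = (8/15)/(13/12) = 32/65.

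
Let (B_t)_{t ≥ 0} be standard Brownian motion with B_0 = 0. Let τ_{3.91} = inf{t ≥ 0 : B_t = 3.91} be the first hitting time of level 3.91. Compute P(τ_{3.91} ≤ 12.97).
P(τ_{3.91} ≤ 12.97) = 2(1 − Φ(3.91/√12.97)) = 2(1 − Φ(1.0857)) ≈ 0.2776

By the reflection principle for standard BM, P(τ_b ≤ t) = 2 · P(B_t ≥ b). Since B_t ~ N(0, t), P(B_t ≥ 3.91) = 1 − Φ(3.91/√t) = 1 − Φ(3.91/√12.97) = 1 − Φ(1.0857) ≈ 0.13881. Doubling: P(τ_{3.91} ≤ 12.97) ≈ 2 · 0.13881 = 0.27762 ≈ 0.2776.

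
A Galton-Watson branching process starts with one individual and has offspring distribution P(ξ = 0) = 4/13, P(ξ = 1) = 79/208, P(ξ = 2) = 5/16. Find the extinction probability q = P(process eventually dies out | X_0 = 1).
q = 64/65

The pgf is f(s) = 4/13 + 79/208·s + 5/16·s². The extinction probability q is the smallest fixed point of f in [0, 1]. Setting s = f(s):
  5/16·s² + (79/208 − 1)·s + 4/13 = 0
  5/16·s² − (4/13 + 5/16)·s + 4/13 = 0
which factors as (s − 1)·(5/16·s − 4/13) = 0, giving roots s = 1 and s = (4/13)/(5/16) = 64/65.
Mean offspring μ = 79/208 + 2·5/16 = 209/208 > 1 (supercritical), so q < 1. The extinction probability is the smaller root: q = (4/13)/(5/16) = 64/65.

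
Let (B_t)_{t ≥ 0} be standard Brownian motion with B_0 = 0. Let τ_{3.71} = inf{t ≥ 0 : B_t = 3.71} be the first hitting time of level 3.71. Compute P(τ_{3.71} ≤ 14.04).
P(τ_{3.71} ≤ 14.04) = 2(1 − Φ(3.71/√14.04)) = 2(1 − Φ(0.9901)) ≈ 0.3221

By the reflection principle for standard BM, P(τ_b ≤ t) = 2 · P(B_t ≥ b). Since B_t ~ N(0, t), P(B_t ≥ 3.71) = 1 − Φ(3.71/√t) = 1 − Φ(3.71/√14.04) = 1 − Φ(0.9901) ≈ 0.16106. Doubling: P(τ_{3.71} ≤ 14.04) ≈ 2 · 0.16106 = 0.32212 ≈ 0.3221.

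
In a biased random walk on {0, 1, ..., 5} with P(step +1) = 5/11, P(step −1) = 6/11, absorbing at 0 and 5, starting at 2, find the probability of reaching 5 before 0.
P(hit 5 before 0) = (1 − (6/5)^2) / (1 − (6/5)^5) = 1375/4651

Let u_k denote P(reach 5 before 0 | start at k). Boundary: u_0 = 0, u_5 = 1. Recurrence: u_k = 5/11·u_{k+1} + 6/11·u_{k-1} for 1 ≤ k ≤ 4. Try u_k = A + B·r^k with r = q/p = (6/11)/(5/11) = 6/5. Substitution satisfies the recurrence; boundary conditions give:
  u_k = (1 − r^k) / (1 − r^N) = (1 − (6/5)^2) / (1 − (6/5)^5) = 1375/4651.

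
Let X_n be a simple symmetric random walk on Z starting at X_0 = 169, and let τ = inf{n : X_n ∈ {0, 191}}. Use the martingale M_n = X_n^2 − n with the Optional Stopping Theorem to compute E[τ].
E[τ] = 3718

M_n = X_n^2 − n is a martingale (since E[X_{n+1}^2 | F_n] = X_n^2 + 1). By OST (τ has finite mean in a bounded region), E[M_τ] = E[M_0] = X_0^2 − 0 = 169^2 = 28561. Also E[M_τ] = E[X_τ^2] − E[τ]. The walk exits at 0 or 191, with P(hit 191 first) = 169/191, so E[X_τ^2] = 191^2 · 169/191 + 0 = 32279. Thus E[τ] = E[X_τ^2] − E[M_τ] = 32279 − 28561 = 3718 = 169(191 − 169) = 3718.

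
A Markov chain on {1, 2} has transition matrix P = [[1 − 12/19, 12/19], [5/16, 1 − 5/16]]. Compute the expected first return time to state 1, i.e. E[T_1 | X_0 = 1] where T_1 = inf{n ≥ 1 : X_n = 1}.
E[T_1 | X_0 = 1] = 1/π_1 = 287/95

For an irreducible recurrent Markov chain with stationary distribution π, E[T_i | X_0 = i] = 1/π_i (Kac's formula). Here π_1 = (5/16)/(12/19 + 5/16) = (5/16)/(287/304) = 95/287, so E[T_1 | X_0 = 1] = 1/π_1 = (12/19 + 5/16)/(5/16) = (287/304)/(5/16) = 287/95.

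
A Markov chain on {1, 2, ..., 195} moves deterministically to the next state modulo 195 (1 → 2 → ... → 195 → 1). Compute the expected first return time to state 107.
E[T_107 | X_0 = 107] = 195

The chain cycles deterministically, so starting at state 107 it returns in exactly 195 steps. Equivalently, the stationary distribution is uniform π_j = 1/195 for every state j, so by Kac's formula E[T_107] = 1/π_107 = 195.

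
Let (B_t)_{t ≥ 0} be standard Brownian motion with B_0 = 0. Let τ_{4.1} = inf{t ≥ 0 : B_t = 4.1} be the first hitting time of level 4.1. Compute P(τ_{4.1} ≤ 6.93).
P(τ_{4.1} ≤ 6.93) = 2(1 − Φ(4.1/√6.93)) = 2(1 − Φ(1.5575)) ≈ 0.1194

By the reflection principle for standard BM, P(τ_b ≤ t) = 2 · P(B_t ≥ b). Since B_t ~ N(0, t), P(B_t ≥ 4.1) = 1 − Φ(4.1/√t) = 1 − Φ(4.1/√6.93) = 1 − Φ(1.5575) ≈ 0.05968. Doubling: P(τ_{4.1} ≤ 6.93) ≈ 2 · 0.05968 = 0.11936 ≈ 0.1194.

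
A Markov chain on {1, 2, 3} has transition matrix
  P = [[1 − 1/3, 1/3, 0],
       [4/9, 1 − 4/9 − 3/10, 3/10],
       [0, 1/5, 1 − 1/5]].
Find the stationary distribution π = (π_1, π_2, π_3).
π = (8/23, 6/23, 9/23)

This is a birth-death chain on three states, which satisfies detailed balance: π_1 · P_{12} = π_2 · P_{21} and π_2 · P_{23} = π_3 · P_{32}.
From π_1 · 1/3 = π_2 · 4/9: π_2/π_1 = (1/3)/(4/9) = 3/4.
From π_2 · 3/10 = π_3 · 1/5: π_3/π_2 = (3/10)/(1/5) = 3/2.
Take π_1 proportional to 1; then unnormalized π = (1, 3/4, 9/8). Normalize by dividing by the sum 23/8:
  π = (8/23, 6/23, 9/23).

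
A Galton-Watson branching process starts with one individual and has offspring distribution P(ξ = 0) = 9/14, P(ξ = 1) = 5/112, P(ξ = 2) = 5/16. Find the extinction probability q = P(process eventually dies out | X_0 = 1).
q = 1

Mean offspring μ = 0·9/14 + 1·5/112 + 2·5/16 = 75/112 ≤ 1. For μ ≤ 1 with offspring not concentrated at 1, the Galton-Watson process goes extinct almost surely, so q = 1.
(Algebraic check: The pgf is f(s) = 9/14 + 5/112·s + 5/16·s². The extinction probability q is the smallest fixed point of f in [0, 1]. Setting s = f(s):
  5/16·s² + (5/112 − 1)·s + 9/14 = 0
  5/16·s² − (9/14 + 5/16)·s + 9/14 = 0
which factors as (s − 1)·(5/16·s − 9/14) = 0, giving roots s = 1 and s = (9/14)/(5/16) = 72/35. Since 72/35 ≥ 1, the smallest root in [0, 1] is s = 1.)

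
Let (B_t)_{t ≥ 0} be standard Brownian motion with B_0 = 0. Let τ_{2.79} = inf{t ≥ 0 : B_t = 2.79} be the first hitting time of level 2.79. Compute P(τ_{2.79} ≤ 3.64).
P(τ_{2.79} ≤ 3.64) = 2(1 − Φ(2.79/√3.64)) = 2(1 − Φ(1.4624)) ≈ 0.1436

By the reflection principle for standard BM, P(τ_b ≤ t) = 2 · P(B_t ≥ b). Since B_t ~ N(0, t), P(B_t ≥ 2.79) = 1 − Φ(2.79/√t) = 1 − Φ(2.79/√3.64) = 1 − Φ(1.4624) ≈ 0.07182. Doubling: P(τ_{2.79} ≤ 3.64) ≈ 2 · 0.07182 = 0.14364 ≈ 0.1436.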